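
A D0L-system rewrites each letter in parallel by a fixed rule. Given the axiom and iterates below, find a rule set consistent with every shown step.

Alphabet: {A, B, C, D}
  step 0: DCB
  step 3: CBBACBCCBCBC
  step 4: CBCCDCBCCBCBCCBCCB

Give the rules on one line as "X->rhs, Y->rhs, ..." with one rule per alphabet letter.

  step 3 ⇒ step 4: CBBACBCCBCBC ⇒ CB·C·C·D·CB·C·CB·CB·C·CB·C·CB
    A ↦ D
    B ↦ C
    C ↦ CB
    D ↦ BA  (constrained at step 0)

A->D, B->C, C->CB, D->BA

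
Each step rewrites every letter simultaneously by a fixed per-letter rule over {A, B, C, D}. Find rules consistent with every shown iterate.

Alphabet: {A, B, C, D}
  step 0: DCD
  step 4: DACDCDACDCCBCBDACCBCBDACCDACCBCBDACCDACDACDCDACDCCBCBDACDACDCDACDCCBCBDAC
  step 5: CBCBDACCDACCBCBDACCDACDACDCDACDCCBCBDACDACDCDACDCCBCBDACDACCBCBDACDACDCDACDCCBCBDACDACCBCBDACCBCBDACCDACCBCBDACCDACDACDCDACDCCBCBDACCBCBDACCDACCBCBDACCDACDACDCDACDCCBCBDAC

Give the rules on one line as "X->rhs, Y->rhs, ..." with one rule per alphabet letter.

A->BCB, B->DC, C->DAC, D->C

  step 4 ⇒ step 5: DACDCDACDCCBCBDACCBCBDACCDACCBCBDACCDACDACDCDACDCCBCBDACDACDCDACDCCBCBDAC ⇒ C·BCB·DAC·C·DAC·C·BCB·DAC·C·DAC·DAC·DC·DAC·DC·C·BCB·DAC·DAC·DC·DAC·DC·C·BCB·DAC·DAC·C·BCB·DAC·DAC·DC·DAC·DC·C·BCB·DAC·DAC·C·BCB·DAC·C·BCB·DAC·C·DAC·C·BCB·DAC·C·DAC·DAC·DC·DAC·DC·C·BCB·DAC·C·BCB·DAC·C·DAC·C·BCB·DAC·C·DAC·DAC·DC·DAC·DC·C·BCB·DAC
    A ↦ BCB
    B ↦ DC
    C ↦ DAC
    D ↦ C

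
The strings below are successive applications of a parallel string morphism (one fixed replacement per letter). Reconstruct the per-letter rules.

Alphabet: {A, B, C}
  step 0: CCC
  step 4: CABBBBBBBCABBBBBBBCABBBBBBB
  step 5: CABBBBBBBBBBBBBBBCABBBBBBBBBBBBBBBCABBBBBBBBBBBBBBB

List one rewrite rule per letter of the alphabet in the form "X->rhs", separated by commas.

  step 4 ⇒ step 5: CABBBBBBBCABBBBBBBCABBBBBBB ⇒ CA·B·BB·BB·BB·BB·BB·BB·BB·CA·B·BB·BB·BB·BB·BB·BB·BB·CA·B·BB·BB·BB·BB·BB·BB·BB
    A ↦ B
    B ↦ BB
    C ↦ CA

A->B, B->BB, C->CA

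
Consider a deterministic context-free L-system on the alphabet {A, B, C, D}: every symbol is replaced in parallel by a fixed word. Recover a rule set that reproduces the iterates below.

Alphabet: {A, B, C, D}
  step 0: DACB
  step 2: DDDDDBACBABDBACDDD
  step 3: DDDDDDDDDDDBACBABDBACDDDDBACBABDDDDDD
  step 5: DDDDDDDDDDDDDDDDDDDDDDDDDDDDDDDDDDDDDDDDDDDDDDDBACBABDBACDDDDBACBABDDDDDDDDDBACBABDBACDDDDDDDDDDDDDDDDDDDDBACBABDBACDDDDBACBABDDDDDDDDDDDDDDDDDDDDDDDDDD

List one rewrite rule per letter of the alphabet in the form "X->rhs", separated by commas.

  step 2 ⇒ step 3: DDDDDBACBABDBACDDD ⇒ DD·DD·DD·DD·DD·D·BAC·BAB·D·BAC·D·DD·D·BAC·BAB·DD·DD·DD
    A ↦ BAC
    B ↦ D
    C ↦ BAB
    D ↦ DD

A->BAC, B->D, C->BAB, D->DD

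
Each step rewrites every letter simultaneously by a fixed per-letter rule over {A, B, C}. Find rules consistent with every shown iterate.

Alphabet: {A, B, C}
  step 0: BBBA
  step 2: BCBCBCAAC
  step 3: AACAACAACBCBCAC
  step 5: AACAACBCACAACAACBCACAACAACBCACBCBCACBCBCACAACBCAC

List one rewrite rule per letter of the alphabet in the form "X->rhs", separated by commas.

  step 2 ⇒ step 3: BCBCBCAAC ⇒ A·AC·A·AC·A·AC·BC·BC·AC
    A ↦ BC
    B ↦ A
    C ↦ AC

A->BC, B->A, C->AC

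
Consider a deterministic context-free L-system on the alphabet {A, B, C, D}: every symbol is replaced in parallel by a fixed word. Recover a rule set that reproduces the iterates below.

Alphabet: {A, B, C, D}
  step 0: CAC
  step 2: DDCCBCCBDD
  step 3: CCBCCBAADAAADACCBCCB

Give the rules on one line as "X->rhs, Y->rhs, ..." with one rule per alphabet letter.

A->DD, B->DA, C->A, D->CCB

  step 2 ⇒ step 3: DDCCBCCBDD ⇒ CCB·CCB·A·A·DA·A·A·DA·CCB·CCB
    B ↦ DA
    C ↦ A
    D ↦ CCB
    A ↦ DD  (constrained at step 0)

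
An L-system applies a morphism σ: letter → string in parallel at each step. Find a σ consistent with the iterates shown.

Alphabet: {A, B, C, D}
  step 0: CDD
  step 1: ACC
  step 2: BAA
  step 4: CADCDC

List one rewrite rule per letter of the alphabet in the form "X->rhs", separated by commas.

  step 1 ⇒ step 2: ACC ⇒ B·A·A
    A ↦ B
    C ↦ A
    B ↦ DC  (constrained at step 2)
  step 0 ⇒ step 1: CDD ⇒ A·C·C
    D ↦ C

A->B, B->DC, C->A, D->C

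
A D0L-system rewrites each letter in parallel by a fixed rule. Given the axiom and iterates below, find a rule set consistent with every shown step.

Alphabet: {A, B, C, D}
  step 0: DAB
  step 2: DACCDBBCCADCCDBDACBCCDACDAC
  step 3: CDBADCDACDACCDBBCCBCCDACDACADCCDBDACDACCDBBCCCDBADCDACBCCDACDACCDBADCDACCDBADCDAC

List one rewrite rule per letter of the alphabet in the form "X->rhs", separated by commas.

  step 2 ⇒ step 3: DACCDBBCCADCCDBDACBCCDACDAC ⇒ CDB·ADC·DAC·DAC·CDB·BCC·BCC·DAC·DAC·ADC·CDB·DAC·DAC·CDB·BCC·CDB·ADC·DAC·BCC·DAC·DAC·CDB·ADC·DAC·CDB·ADC·DAC
    A ↦ ADC
    B ↦ BCC
    C ↦ DAC
    D ↦ CDB

A->ADC, B->BCC, C->DAC, D->CDB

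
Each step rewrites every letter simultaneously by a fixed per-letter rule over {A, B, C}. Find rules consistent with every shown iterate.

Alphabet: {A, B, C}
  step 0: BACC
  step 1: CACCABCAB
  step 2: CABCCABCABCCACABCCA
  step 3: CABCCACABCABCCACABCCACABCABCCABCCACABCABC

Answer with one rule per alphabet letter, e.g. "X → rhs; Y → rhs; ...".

  step 2 ⇒ step 3: CABCCABCABCCACABCCA ⇒ CAB·C·CA·CAB·CAB·C·CA·CAB·C·CA·CAB·CAB·C·CAB·C·CA·CAB·CAB·C
    A ↦ C
    B ↦ CA
    C ↦ CAB

A->C, B->CA, C->CAB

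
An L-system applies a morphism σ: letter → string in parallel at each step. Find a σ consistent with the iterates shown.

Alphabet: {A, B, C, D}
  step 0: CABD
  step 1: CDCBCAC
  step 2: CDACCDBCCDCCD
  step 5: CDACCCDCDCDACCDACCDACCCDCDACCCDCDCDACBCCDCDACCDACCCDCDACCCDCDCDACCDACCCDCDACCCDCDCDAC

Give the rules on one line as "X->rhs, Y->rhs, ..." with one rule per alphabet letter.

  step 1 ⇒ step 2: CDCBCAC ⇒ CD·AC·CD·BC·CD·C·CD
    A ↦ C
    B ↦ BC
    C ↦ CD
    D ↦ AC

A->C, B->BC, C->CD, D->AC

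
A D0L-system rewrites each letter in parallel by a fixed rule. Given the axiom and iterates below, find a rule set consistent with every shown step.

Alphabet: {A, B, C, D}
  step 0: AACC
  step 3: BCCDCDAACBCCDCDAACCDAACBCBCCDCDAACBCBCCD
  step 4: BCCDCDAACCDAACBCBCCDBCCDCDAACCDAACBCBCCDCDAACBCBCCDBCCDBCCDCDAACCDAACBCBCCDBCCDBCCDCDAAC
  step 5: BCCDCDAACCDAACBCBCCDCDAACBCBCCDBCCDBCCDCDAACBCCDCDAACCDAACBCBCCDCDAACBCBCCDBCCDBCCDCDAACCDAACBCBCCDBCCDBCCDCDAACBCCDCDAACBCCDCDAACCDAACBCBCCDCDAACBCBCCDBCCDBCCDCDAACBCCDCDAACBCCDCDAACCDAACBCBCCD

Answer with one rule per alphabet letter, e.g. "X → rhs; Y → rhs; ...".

A->BC, B->BC, C->CD, D->AAC

  step 4 ⇒ step 5: BCCDCDAACCDAACBCBCCDBCCDCDAACCDAACBCBCCDCDAACBCBCCDBCCDBCCDCDAACCDAACBCBCCDBCCDBCCDCDAAC ⇒ BC·CD·CD·AAC·CD·AAC·BC·BC·CD·CD·AAC·BC·BC·CD·BC·CD·BC·CD·CD·AAC·BC·CD·CD·AAC·CD·AAC·BC·BC·CD·CD·AAC·BC·BC·CD·BC·CD·BC·CD·CD·AAC·CD·AAC·BC·BC·CD·BC·CD·BC·CD·CD·AAC·BC·CD·CD·AAC·BC·CD·CD·AAC·CD·AAC·BC·BC·CD·CD·AAC·BC·BC·CD·BC·CD·BC·CD·CD·AAC·BC·CD·CD·AAC·BC·CD·CD·AAC·CD·AAC·BC·BC·CD
    A ↦ BC
    B ↦ BC
    C ↦ CD
    D ↦ AAC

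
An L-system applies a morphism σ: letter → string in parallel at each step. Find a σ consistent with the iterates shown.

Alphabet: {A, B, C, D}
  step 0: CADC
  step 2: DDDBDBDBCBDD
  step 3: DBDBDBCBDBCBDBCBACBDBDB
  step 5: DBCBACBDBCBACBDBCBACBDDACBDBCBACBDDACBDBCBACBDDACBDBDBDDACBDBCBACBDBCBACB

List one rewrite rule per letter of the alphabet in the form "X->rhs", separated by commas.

  step 2 ⇒ step 3: DDDBDBDBCBDD ⇒ DB·DB·DB·CB·DB·CB·DB·CB·A·CB·DB·DB
    B ↦ CB
    C ↦ A
    D ↦ DB
    A ↦ DD  (constrained at step 0)

A->DD, B->CB, C->A, D->DB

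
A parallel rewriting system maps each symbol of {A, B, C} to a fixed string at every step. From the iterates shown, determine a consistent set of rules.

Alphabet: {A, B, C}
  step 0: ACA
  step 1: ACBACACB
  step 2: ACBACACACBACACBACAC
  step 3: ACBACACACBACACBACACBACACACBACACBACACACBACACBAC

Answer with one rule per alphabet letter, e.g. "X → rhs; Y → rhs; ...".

  step 2 ⇒ step 3: ACBACACACBACACBACAC ⇒ ACB·AC·AC·ACB·AC·ACB·AC·ACB·AC·AC·ACB·AC·ACB·AC·AC·ACB·AC·ACB·AC
    A ↦ ACB
    B ↦ AC
    C ↦ AC

A->ACB, B->AC, C->AC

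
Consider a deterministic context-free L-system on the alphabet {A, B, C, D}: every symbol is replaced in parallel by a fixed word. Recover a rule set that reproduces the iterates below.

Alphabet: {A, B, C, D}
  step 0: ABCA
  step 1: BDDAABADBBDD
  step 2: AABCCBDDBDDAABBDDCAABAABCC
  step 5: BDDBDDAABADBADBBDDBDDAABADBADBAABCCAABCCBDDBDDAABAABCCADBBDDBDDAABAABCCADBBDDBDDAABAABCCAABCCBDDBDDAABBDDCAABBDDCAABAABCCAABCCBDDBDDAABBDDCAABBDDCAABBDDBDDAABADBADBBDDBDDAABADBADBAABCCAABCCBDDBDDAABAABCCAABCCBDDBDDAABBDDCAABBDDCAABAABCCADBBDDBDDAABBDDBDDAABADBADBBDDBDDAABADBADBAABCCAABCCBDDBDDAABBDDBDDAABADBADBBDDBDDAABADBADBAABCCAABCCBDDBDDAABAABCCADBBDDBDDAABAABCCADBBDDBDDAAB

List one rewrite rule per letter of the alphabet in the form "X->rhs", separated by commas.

A->BDD, B->AAB, C->ADB, D->C

  step 1 ⇒ step 2: BDDAABADBBDD ⇒ AAB·C·C·BDD·BDD·AAB·BDD·C·AAB·AAB·C·C
    A ↦ BDD
    B ↦ AAB
    D ↦ C
  step 0 ⇒ step 1: ABCA ⇒ BDD·AAB·ADB·BDD
    C ↦ ADB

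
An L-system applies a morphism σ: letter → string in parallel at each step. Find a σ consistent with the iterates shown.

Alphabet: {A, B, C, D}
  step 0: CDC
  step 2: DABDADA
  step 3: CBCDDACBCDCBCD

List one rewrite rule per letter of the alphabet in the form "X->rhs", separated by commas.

A->CD, B->DA, C->B, D->CB

  step 2 ⇒ step 3: DABDADA ⇒ CB·CD·DA·CB·CD·CB·CD
    A ↦ CD
    B ↦ DA
    D ↦ CB
    C ↦ B  (constrained at step 0)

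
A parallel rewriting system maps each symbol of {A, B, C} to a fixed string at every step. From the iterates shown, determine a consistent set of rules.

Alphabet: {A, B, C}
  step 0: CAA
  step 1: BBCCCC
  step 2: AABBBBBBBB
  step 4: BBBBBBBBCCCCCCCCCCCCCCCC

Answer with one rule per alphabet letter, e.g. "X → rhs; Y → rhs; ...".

  step 1 ⇒ step 2: BBCCCC ⇒ A·A·BB·BB·BB·BB
    B ↦ A
    C ↦ BB
  step 0 ⇒ step 1: CAA ⇒ BB·CC·CC
    A ↦ CC

A->CC, B->A, C->BB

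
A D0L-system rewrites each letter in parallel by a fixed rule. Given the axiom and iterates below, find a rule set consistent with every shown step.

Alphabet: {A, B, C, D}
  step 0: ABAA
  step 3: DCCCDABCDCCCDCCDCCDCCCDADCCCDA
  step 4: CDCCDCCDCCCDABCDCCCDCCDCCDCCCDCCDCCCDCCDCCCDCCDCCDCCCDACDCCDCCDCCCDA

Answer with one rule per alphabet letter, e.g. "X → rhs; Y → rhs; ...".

  step 3 ⇒ step 4: DCCCDABCDCCCDCCDCCDCCCDADCCCDA ⇒ C·DCC·DCC·DCC·C·DA·BC·DCC·C·DCC·DCC·DCC·C·DCC·DCC·C·DCC·DCC·C·DCC·DCC·DCC·C·DA·C·DCC·DCC·DCC·C·DA
    A ↦ DA
    B ↦ BC
    C ↦ DCC
    D ↦ C

A->DA, B->BC, C->DCC, D->C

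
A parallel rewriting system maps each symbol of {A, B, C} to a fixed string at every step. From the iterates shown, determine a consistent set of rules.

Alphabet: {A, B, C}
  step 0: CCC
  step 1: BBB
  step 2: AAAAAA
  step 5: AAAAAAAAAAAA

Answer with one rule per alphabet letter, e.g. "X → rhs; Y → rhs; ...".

A->C, B->AA, C->B

  step 1 ⇒ step 2: BBB ⇒ AA·AA·AA
    B ↦ AA
    A ↦ C  (constrained at step 2)
  step 0 ⇒ step 1: CCC ⇒ B·B·B
    C ↦ B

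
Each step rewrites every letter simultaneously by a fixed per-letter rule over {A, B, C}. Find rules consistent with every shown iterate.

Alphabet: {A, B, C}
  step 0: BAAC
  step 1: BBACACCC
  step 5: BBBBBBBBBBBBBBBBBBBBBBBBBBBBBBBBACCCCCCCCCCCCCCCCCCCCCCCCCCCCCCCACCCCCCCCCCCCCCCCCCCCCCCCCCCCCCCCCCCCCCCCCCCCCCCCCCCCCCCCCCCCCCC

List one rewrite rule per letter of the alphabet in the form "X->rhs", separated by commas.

  step 0 ⇒ step 1: BAAC ⇒ BB·AC·AC·CC
    A ↦ AC
    B ↦ BB
    C ↦ CC

A->AC, B->BB, C->CC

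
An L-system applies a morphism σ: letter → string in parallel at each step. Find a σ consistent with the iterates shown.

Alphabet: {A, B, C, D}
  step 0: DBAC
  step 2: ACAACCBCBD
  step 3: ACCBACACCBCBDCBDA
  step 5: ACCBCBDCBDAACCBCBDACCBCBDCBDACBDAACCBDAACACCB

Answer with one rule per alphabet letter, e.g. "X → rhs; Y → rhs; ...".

  step 2 ⇒ step 3: ACAACCBCBD ⇒ AC·CB·AC·AC·CB·CB·D·CB·D·A
    A ↦ AC
    B ↦ D
    C ↦ CB
    D ↦ A

A->AC, B->D, C->CB, D->A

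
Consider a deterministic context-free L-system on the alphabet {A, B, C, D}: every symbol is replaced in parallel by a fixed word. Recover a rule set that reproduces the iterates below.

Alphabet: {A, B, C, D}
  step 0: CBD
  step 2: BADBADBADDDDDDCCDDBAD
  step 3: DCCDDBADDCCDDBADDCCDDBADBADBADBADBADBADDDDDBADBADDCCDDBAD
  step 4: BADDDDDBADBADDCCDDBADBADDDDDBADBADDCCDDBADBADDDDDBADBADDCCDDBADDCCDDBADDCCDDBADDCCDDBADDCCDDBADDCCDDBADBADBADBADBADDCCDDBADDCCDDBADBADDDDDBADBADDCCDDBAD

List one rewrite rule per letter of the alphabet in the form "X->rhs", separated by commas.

  step 3 ⇒ step 4: DCCDDBADDCCDDBADDCCDDBADBADBADBADBADBADDDDDBADBADDCCDDBAD ⇒ BAD·DD·DD·BAD·BAD·DCC·DD·BAD·BAD·DD·DD·BAD·BAD·DCC·DD·BAD·BAD·DD·DD·BAD·BAD·DCC·DD·BAD·DCC·DD·BAD·DCC·DD·BAD·DCC·DD·BAD·DCC·DD·BAD·DCC·DD·BAD·BAD·BAD·BAD·BAD·DCC·DD·BAD·DCC·DD·BAD·BAD·DD·DD·BAD·BAD·DCC·DD·BAD
    A ↦ DD
    B ↦ DCC
    C ↦ DD
    D ↦ BAD

A->DD, B->DCC, C->DD, D->BAD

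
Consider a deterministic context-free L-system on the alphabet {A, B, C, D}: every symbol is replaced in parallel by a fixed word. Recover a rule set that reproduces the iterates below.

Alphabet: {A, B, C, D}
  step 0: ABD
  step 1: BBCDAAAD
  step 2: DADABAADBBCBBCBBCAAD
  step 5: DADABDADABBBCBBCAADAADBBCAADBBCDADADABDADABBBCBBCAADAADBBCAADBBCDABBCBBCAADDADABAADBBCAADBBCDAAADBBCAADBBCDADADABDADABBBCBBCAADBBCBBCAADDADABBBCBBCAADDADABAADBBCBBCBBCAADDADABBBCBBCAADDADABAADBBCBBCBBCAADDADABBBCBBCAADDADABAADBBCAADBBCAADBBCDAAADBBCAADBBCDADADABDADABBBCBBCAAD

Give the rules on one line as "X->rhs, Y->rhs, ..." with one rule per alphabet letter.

A->BBC, B->DA, C->B, D->AAD

  step 1 ⇒ step 2: BBCDAAAD ⇒ DA·DA·B·AAD·BBC·BBC·BBC·AAD
    A ↦ BBC
    B ↦ DA
    C ↦ B
    D ↦ AAD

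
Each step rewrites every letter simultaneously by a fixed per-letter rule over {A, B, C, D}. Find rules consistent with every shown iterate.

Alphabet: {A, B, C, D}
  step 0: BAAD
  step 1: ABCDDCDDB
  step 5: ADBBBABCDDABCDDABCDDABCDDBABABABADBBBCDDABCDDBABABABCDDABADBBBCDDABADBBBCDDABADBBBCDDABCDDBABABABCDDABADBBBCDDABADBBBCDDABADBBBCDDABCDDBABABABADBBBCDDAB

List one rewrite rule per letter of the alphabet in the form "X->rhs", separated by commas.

  step 0 ⇒ step 1: BAAD ⇒ AB·CDD·CDD·B
    A ↦ CDD
    B ↦ AB
    D ↦ B
    C ↦ ADB  (constrained at step 1)

A->CDD, B->AB, C->ADB, D->B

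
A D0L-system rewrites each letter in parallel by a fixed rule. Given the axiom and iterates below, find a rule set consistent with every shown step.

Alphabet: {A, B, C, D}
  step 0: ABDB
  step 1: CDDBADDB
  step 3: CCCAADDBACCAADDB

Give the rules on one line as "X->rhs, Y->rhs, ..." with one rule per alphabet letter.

A->C, B->DDB, C->A, D->A

  step 0 ⇒ step 1: ABDB ⇒ C·DDB·A·DDB
    A ↦ C
    B ↦ DDB
    D ↦ A
    C ↦ A  (constrained at step 1)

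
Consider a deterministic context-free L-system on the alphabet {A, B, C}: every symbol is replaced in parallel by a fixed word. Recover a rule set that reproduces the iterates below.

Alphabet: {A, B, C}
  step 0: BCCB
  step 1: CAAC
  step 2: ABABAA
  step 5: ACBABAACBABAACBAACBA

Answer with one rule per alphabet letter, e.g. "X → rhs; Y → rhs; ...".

A->BA, B->C, C->A

  step 1 ⇒ step 2: CAAC ⇒ A·BA·BA·A
    A ↦ BA
    C ↦ A
  step 0 ⇒ step 1: BCCB ⇒ C·A·A·C
    B ↦ C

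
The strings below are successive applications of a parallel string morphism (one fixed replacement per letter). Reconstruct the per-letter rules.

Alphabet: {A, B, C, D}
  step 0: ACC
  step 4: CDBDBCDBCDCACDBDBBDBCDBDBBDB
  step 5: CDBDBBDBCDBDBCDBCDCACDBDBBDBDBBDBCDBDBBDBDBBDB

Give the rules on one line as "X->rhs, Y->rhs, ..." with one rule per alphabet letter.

A->CA, B->DB, C->CD, D->B

  step 4 ⇒ step 5: CDBDBCDBCDCACDBDBBDBCDBDBBDB ⇒ CD·B·DB·B·DB·CD·B·DB·CD·B·CD·CA·CD·B·DB·B·DB·DB·B·DB·CD·B·DB·B·DB·DB·B·DB
    A ↦ CA
    B ↦ DB
    C ↦ CD
    D ↦ B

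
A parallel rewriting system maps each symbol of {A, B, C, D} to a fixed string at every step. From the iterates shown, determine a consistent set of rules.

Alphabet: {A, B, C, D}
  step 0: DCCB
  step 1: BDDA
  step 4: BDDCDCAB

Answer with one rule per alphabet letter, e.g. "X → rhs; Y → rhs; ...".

  step 0 ⇒ step 1: DCCB ⇒ B·D·D·A
    B ↦ A
    C ↦ D
    D ↦ B
    A ↦ DC  (constrained at step 1)

A->DC, B->A, C->D, D->B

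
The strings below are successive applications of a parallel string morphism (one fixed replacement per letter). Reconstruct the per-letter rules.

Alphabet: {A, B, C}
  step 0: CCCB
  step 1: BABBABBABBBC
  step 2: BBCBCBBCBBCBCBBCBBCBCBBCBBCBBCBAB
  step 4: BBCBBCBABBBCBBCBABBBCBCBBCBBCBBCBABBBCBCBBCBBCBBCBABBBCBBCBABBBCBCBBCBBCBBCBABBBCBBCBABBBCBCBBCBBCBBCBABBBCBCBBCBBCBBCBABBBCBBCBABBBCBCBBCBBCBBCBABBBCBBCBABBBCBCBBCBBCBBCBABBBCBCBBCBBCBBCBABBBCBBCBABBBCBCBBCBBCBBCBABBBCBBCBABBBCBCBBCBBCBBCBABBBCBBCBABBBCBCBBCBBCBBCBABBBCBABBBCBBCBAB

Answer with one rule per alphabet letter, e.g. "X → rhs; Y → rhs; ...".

  step 1 ⇒ step 2: BABBABBABBBC ⇒ BBC·BC·BBC·BBC·BC·BBC·BBC·BC·BBC·BBC·BBC·BAB
    A ↦ BC
    B ↦ BBC
    C ↦ BAB

A->BC, B->BBC, C->BAB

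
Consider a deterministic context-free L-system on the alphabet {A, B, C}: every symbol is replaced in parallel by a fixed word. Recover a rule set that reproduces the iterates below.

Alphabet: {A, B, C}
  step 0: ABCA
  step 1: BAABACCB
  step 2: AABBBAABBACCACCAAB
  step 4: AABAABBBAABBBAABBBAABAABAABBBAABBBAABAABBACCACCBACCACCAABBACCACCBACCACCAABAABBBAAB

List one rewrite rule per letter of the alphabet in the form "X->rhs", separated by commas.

A->B, B->AAB, C->ACC

  step 1 ⇒ step 2: BAABACCB ⇒ AAB·B·B·AAB·B·ACC·ACC·AAB
    A ↦ B
    B ↦ AAB
    C ↦ ACC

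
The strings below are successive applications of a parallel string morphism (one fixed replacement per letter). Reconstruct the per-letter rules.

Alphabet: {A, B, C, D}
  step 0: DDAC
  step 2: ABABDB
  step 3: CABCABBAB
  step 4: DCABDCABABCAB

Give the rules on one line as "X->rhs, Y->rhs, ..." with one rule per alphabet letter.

  step 3 ⇒ step 4: CABCABBAB ⇒ D·C·AB·D·C·AB·AB·C·AB
    A ↦ C
    B ↦ AB
    C ↦ D
  step 2 ⇒ step 3: ABABDB ⇒ C·AB·C·AB·B·AB
    D ↦ B

A->C, B->AB, C->D, D->B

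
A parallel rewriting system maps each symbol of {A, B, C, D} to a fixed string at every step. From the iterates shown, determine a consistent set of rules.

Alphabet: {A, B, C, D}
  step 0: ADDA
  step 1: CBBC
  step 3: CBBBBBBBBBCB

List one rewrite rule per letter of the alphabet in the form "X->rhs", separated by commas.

  step 0 ⇒ step 1: ADDA ⇒ C·B·B·C
    A ↦ C
    D ↦ B
    B ↦ BB  (constrained at step 1)
    C ↦ AD  (constrained at step 1)

A->C, B->BB, C->AD, D->B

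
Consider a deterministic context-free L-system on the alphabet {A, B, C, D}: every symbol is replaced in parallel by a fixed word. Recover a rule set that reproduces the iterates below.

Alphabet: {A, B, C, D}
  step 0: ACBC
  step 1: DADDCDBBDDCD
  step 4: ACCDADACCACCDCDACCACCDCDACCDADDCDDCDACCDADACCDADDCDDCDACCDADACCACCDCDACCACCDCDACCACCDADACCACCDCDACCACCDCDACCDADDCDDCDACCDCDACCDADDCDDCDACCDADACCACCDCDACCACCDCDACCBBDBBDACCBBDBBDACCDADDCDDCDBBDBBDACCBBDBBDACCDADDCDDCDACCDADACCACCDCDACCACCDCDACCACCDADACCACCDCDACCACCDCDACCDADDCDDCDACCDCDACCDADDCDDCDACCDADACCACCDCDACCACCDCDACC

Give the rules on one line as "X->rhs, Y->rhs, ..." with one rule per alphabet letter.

  step 0 ⇒ step 1: ACBC ⇒ DAD·DCD·BBD·DCD
    A ↦ DAD
    B ↦ BBD
    C ↦ DCD
    D ↦ ACC  (constrained at step 1)

A->DAD, B->BBD, C->DCD, D->ACC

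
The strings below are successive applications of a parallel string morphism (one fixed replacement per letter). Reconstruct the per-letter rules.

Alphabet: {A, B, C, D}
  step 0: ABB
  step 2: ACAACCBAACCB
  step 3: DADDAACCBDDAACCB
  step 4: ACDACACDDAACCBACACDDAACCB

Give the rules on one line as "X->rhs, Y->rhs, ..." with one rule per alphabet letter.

A->D, B->CCB, C->A, D->AC

  step 3 ⇒ step 4: DADDAACCBDDAACCB ⇒ AC·D·AC·AC·D·D·A·A·CCB·AC·AC·D·D·A·A·CCB
    A ↦ D
    B ↦ CCB
    C ↦ A
    D ↦ AC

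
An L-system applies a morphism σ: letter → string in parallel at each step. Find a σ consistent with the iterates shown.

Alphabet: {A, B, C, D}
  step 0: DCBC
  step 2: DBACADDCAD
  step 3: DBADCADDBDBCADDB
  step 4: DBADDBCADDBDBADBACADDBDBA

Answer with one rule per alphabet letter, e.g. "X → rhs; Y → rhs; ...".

A->D, B->A, C->CA, D->DB

  step 3 ⇒ step 4: DBADCADDBDBCADDB ⇒ DB·A·D·DB·CA·D·DB·DB·A·DB·A·CA·D·DB·DB·A
    A ↦ D
    B ↦ A
    C ↦ CA
    D ↦ DB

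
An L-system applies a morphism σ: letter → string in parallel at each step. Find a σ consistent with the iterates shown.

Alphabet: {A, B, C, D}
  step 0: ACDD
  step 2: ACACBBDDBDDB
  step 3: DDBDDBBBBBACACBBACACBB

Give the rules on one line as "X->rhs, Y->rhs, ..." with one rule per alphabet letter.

  step 2 ⇒ step 3: ACACBBDDBDDB ⇒ D·DB·D·DB·BB·BB·AC·AC·BB·AC·AC·BB
    A ↦ D
    B ↦ BB
    C ↦ DB
    D ↦ AC

A->D, B->BB, C->DB, D->AC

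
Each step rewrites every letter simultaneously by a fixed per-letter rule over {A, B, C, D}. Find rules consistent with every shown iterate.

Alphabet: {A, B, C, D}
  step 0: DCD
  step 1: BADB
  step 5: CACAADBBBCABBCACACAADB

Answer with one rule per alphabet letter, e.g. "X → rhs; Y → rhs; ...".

A->B, B->CA, C->AD, D->B

  step 0 ⇒ step 1: DCD ⇒ B·AD·B
    C ↦ AD
    D ↦ B
    A ↦ B  (constrained at step 1)
    B ↦ CA  (constrained at step 1)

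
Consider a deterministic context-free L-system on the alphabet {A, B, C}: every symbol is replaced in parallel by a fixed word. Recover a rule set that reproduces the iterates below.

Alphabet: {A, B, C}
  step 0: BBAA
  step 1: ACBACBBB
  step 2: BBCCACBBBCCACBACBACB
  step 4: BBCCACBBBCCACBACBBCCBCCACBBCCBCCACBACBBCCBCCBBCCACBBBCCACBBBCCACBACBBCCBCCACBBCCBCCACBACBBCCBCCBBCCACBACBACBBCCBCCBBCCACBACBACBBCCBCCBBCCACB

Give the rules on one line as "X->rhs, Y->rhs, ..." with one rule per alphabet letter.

  step 1 ⇒ step 2: ACBACBBB ⇒ B·BCC·ACB·B·BCC·ACB·ACB·ACB
    A ↦ B
    B ↦ ACB
    C ↦ BCC

A->B, B->ACB, C->BCC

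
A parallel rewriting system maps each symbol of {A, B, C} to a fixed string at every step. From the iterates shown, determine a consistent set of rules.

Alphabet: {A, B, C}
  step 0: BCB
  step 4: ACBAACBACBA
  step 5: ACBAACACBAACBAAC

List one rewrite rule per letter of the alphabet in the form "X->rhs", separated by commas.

A->AC, B->A, C->B

  step 4 ⇒ step 5: ACBAACBACBA ⇒ AC·B·A·AC·AC·B·A·AC·B·A·AC
    A ↦ AC
    B ↦ A
    C ↦ B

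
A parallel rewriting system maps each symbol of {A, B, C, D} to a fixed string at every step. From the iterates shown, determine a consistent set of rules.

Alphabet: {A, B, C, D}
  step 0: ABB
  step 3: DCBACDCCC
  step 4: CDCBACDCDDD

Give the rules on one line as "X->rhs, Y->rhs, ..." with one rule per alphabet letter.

  step 3 ⇒ step 4: DCBACDCCC ⇒ C·D·C·BAC·D·C·D·D·D
    A ↦ BAC
    B ↦ C
    C ↦ D
    D ↦ C

A->BAC, B->C, C->D, D->C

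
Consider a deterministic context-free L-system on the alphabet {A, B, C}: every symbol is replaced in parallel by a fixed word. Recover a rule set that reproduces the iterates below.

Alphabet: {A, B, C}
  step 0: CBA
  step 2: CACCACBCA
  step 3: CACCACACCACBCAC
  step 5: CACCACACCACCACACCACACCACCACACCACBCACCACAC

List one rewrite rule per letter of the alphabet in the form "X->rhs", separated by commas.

A->C, B->CB, C->CA

  step 2 ⇒ step 3: CACCACBCA ⇒ CA·C·CA·CA·C·CA·CB·CA·C
    A ↦ C
    B ↦ CB
    C ↦ CA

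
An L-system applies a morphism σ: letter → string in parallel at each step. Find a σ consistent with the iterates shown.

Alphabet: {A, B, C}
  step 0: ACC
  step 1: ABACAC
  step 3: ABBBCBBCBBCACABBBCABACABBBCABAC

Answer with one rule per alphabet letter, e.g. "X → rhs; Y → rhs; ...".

A->AB, B->BBC, C->AC

  step 0 ⇒ step 1: ACC ⇒ AB·AC·AC
    A ↦ AB
    C ↦ AC
    B ↦ BBC  (constrained at step 1)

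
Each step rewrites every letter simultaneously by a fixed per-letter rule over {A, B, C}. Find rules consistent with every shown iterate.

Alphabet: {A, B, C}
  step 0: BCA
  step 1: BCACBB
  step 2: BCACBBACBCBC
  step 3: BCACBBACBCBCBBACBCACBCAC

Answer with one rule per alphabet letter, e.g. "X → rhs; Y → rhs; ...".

A->BB, B->BC, C->AC

  step 2 ⇒ step 3: BCACBBACBCBC ⇒ BC·AC·BB·AC·BC·BC·BB·AC·BC·AC·BC·AC
    A ↦ BB
    B ↦ BC
    C ↦ AC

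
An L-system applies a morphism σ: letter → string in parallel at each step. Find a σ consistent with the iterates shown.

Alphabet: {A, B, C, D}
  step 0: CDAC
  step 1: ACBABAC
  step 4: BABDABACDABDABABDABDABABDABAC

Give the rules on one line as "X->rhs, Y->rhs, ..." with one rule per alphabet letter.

A->B, B->DA, C->AC, D->BA

  step 0 ⇒ step 1: CDAC ⇒ AC·BA·B·AC
    A ↦ B
    C ↦ AC
    D ↦ BA
    B ↦ DA  (constrained at step 1)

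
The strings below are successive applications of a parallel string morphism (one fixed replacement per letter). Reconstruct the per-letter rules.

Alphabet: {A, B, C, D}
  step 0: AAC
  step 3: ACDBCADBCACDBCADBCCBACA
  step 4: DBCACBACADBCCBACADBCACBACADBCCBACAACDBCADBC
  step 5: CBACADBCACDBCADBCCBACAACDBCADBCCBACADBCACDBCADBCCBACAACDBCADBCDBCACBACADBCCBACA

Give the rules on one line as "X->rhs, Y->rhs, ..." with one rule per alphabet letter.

  step 4 ⇒ step 5: DBCACBACADBCCBACADBCACBACADBCCBACAACDBCADBC ⇒ CBA·C·A·DBC·A·C·DBC·A·DBC·CBA·C·A·A·C·DBC·A·DBC·CBA·C·A·DBC·A·C·DBC·A·DBC·CBA·C·A·A·C·DBC·A·DBC·DBC·A·CBA·C·A·DBC·CBA·C·A
    A ↦ DBC
    B ↦ C
    C ↦ A
    D ↦ CBA

A->DBC, B->C, C->A, D->CBA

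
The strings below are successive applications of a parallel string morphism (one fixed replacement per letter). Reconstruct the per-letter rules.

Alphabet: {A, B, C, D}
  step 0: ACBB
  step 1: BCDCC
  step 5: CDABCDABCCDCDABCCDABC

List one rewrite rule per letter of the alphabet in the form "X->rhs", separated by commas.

  step 0 ⇒ step 1: ACBB ⇒ B·CD·C·C
    A ↦ B
    B ↦ C
    C ↦ CD
    D ↦ A  (constrained at step 1)

A->B, B->C, C->CD, D->A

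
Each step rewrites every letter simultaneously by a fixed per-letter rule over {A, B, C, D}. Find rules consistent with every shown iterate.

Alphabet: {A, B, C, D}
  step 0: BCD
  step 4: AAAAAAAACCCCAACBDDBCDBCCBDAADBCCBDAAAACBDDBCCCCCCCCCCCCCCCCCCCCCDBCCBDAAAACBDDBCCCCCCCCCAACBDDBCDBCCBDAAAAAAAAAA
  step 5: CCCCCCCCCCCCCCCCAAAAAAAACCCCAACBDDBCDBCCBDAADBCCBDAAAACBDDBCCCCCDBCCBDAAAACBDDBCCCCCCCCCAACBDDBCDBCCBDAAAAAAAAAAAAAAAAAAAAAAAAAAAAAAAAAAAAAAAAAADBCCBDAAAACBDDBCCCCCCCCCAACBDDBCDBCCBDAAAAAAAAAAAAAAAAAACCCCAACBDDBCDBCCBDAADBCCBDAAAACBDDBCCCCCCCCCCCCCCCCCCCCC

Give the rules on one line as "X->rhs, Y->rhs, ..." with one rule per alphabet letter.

  step 4 ⇒ step 5: AAAAAAAACCCCAACBDDBCDBCCBDAADBCCBDAAAACBDDBCCCCCCCCCCCCCCCCCCCCCDBCCBDAAAACBDDBCCCCCCCCCAACBDDBCDBCCBDAAAAAAAAAA ⇒ CC·CC·CC·CC·CC·CC·CC·CC·AA·AA·AA·AA·CC·CC·AA·CBD·DBC·DBC·CBD·AA·DBC·CBD·AA·AA·CBD·DBC·CC·CC·DBC·CBD·AA·AA·CBD·DBC·CC·CC·CC·CC·AA·CBD·DBC·DBC·CBD·AA·AA·AA·AA·AA·AA·AA·AA·AA·AA·AA·AA·AA·AA·AA·AA·AA·AA·AA·AA·AA·DBC·CBD·AA·AA·CBD·DBC·CC·CC·CC·CC·AA·CBD·DBC·DBC·CBD·AA·AA·AA·AA·AA·AA·AA·AA·AA·CC·CC·AA·CBD·DBC·DBC·CBD·AA·DBC·CBD·AA·AA·CBD·DBC·CC·CC·CC·CC·CC·CC·CC·CC·CC·CC
    A ↦ CC
    B ↦ CBD
    C ↦ AA
    D ↦ DBC

A->CC, B->CBD, C->AA, D->DBC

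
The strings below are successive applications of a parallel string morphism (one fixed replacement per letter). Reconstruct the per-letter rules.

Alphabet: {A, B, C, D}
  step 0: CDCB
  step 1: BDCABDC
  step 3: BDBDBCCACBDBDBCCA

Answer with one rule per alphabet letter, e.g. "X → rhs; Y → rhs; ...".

A->B, B->C, C->BD, D->CA

  step 0 ⇒ step 1: CDCB ⇒ BD·CA·BD·C
    B ↦ C
    C ↦ BD
    D ↦ CA
    A ↦ B  (constrained at step 1)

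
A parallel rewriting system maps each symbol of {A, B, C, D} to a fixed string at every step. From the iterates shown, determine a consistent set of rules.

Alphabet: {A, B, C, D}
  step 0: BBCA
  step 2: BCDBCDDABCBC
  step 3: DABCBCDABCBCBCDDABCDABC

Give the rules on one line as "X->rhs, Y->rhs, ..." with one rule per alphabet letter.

  step 2 ⇒ step 3: BCDBCDDABCBC ⇒ DA·BC·BC·DA·BC·BC·BC·D·DA·BC·DA·BC
    A ↦ D
    B ↦ DA
    C ↦ BC
    D ↦ BC

A->D, B->DA, C->BC, D->BC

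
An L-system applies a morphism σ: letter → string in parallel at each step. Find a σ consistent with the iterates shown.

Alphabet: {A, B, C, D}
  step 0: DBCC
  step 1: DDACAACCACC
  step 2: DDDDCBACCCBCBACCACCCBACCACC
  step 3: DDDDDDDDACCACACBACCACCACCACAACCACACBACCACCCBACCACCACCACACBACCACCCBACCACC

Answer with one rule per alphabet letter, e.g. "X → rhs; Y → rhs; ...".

  step 2 ⇒ step 3: DDDDCBACCCBCBACCACCCBACCACC ⇒ DD·DD·DD·DD·ACC·ACA·CB·ACC·ACC·ACC·ACA·ACC·ACA·CB·ACC·ACC·CB·ACC·ACC·ACC·ACA·CB·ACC·ACC·CB·ACC·ACC
    A ↦ CB
    B ↦ ACA
    C ↦ ACC
    D ↦ DD

A->CB, B->ACA, C->ACC, D->DD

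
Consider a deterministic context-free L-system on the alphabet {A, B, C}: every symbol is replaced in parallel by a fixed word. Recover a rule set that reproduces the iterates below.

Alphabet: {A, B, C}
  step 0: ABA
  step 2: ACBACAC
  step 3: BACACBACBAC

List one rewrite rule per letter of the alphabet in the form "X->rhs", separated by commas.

  step 2 ⇒ step 3: ACBACAC ⇒ B·AC·AC·B·AC·B·AC
    A ↦ B
    B ↦ AC
    C ↦ AC

A->B, B->AC, C->AC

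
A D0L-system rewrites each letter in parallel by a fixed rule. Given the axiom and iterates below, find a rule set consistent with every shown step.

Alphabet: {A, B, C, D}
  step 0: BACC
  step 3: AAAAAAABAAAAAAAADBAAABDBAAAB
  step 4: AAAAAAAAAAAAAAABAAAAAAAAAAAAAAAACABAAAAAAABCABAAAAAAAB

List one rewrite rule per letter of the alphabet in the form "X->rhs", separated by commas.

  step 3 ⇒ step 4: AAAAAAABAAAAAAAADBAAABDBAAAB ⇒ AA·AA·AA·AA·AA·AA·AA·AB·AA·AA·AA·AA·AA·AA·AA·AA·C·AB·AA·AA·AA·AB·C·AB·AA·AA·AA·AB
    A ↦ AA
    B ↦ AB
    D ↦ C
    C ↦ DB  (constrained at step 0)

A->AA, B->AB, C->DB, D->C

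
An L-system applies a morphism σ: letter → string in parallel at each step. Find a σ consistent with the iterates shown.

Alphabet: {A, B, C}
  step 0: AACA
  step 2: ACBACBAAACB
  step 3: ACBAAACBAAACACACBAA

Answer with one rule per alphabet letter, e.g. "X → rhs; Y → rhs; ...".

  step 2 ⇒ step 3: ACBACBAAACB ⇒ AC·B·AA·AC·B·AA·AC·AC·AC·B·AA
    A ↦ AC
    B ↦ AA
    C ↦ B

A->AC, B->AA, C->B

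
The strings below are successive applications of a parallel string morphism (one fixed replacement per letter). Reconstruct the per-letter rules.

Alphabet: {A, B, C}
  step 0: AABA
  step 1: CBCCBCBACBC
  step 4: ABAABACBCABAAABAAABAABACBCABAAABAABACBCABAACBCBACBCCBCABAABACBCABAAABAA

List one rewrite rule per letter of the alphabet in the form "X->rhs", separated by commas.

  step 0 ⇒ step 1: AABA ⇒ CBC·CBC·BA·CBC
    A ↦ CBC
    B ↦ BA
    C ↦ A  (constrained at step 1)

A->CBC, B->BA, C->A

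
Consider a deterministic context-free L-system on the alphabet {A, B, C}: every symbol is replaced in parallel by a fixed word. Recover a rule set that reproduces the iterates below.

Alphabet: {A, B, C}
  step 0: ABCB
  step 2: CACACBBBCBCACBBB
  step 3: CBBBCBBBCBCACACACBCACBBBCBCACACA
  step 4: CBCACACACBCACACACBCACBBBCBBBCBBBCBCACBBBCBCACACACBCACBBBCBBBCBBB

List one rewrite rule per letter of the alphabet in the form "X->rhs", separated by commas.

A->BB, B->CA, C->CB

  step 3 ⇒ step 4: CBBBCBBBCBCACACACBCACBBBCBCACACA ⇒ CB·CA·CA·CA·CB·CA·CA·CA·CB·CA·CB·BB·CB·BB·CB·BB·CB·CA·CB·BB·CB·CA·CA·CA·CB·CA·CB·BB·CB·BB·CB·BB
    A ↦ BB
    B ↦ CA
    C ↦ CB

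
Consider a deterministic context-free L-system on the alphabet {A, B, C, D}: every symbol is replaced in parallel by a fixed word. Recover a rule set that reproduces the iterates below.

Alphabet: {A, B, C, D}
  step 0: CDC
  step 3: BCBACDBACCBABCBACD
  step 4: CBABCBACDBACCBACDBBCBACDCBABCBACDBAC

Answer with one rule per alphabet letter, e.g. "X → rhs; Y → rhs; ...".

  step 3 ⇒ step 4: BCBACDBACCBABCBACD ⇒ CBA·B·CBA·CD·B·AC·CBA·CD·B·B·CBA·CD·CBA·B·CBA·CD·B·AC
    A ↦ CD
    B ↦ CBA
    C ↦ B
    D ↦ AC

A->CD, B->CBA, C->B, D->AC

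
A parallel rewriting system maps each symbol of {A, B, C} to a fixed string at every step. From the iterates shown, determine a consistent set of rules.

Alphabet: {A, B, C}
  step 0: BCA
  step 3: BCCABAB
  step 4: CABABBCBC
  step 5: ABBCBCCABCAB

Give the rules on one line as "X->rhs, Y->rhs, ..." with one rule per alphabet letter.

  step 4 ⇒ step 5: CABABBCBC ⇒ AB·B·C·B·C·C·AB·C·AB
    A ↦ B
    B ↦ C
    C ↦ AB

A->B, B->C, C->AB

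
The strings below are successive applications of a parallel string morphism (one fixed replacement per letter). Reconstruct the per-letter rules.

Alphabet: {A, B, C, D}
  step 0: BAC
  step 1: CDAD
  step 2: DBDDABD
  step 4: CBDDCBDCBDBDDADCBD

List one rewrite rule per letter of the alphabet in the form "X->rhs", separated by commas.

  step 1 ⇒ step 2: CDAD ⇒ D·BD·DA·BD
    A ↦ DA
    C ↦ D
    D ↦ BD
  step 0 ⇒ step 1: BAC ⇒ C·DA·D
    B ↦ C

A->DA, B->C, C->D, D->BD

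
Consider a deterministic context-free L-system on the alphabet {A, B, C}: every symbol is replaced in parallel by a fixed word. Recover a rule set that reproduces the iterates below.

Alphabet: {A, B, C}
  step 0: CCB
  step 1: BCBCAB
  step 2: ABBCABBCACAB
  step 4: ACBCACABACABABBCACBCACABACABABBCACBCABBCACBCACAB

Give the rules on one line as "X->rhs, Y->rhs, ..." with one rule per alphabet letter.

  step 1 ⇒ step 2: BCBCAB ⇒ AB·BC·AB·BC·AC·AB
    A ↦ AC
    B ↦ AB
    C ↦ BC

A->AC, B->AB, C->BC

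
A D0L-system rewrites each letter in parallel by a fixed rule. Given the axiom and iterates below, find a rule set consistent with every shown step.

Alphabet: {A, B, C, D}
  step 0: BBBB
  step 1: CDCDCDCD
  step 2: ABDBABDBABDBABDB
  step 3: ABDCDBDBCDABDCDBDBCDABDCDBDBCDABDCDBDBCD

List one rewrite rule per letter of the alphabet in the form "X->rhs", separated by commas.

A->ABD, B->CD, C->A, D->BDB

  step 2 ⇒ step 3: ABDBABDBABDBABDB ⇒ ABD·CD·BDB·CD·ABD·CD·BDB·CD·ABD·CD·BDB·CD·ABD·CD·BDB·CD
    A ↦ ABD
    B ↦ CD
    D ↦ BDB
  step 1 ⇒ step 2: CDCDCDCD ⇒ A·BDB·A·BDB·A·BDB·A·BDB
    C ↦ A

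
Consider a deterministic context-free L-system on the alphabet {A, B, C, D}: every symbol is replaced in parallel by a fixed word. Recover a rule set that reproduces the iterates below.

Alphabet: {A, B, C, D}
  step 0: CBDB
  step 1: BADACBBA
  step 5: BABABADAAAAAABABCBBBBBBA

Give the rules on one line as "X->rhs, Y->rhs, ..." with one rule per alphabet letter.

  step 0 ⇒ step 1: CBDB ⇒ BAD·A·CBB·A
    B ↦ A
    C ↦ BAD
    D ↦ CBB
    A ↦ B  (constrained at step 1)

A->B, B->A, C->BAD, D->CBB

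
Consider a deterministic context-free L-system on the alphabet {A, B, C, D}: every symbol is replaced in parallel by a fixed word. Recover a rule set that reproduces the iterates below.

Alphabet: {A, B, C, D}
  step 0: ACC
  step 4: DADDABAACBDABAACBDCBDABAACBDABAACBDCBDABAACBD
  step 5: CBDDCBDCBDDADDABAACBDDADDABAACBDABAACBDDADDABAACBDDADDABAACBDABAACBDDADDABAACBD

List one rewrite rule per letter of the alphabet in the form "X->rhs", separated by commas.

  step 4 ⇒ step 5: DADDABAACBDABAACBDCBDABAACBDABAACBDCBDABAACBD ⇒ CBD·D·CBD·CBD·D·A·D·D·ABA·A·CBD·D·A·D·D·ABA·A·CBD·ABA·A·CBD·D·A·D·D·ABA·A·CBD·D·A·D·D·ABA·A·CBD·ABA·A·CBD·D·A·D·D·ABA·A·CBD
    A ↦ D
    B ↦ A
    C ↦ ABA
    D ↦ CBD

A->D, B->A, C->ABA, D->CBD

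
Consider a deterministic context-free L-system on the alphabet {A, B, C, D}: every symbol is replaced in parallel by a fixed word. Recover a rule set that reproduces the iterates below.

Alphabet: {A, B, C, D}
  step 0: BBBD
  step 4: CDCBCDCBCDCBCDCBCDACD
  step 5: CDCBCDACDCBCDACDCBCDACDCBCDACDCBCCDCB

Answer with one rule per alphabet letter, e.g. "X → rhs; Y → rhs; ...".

A->C, B->A, C->CD, D->CB

  step 4 ⇒ step 5: CDCBCDCBCDCBCDCBCDACD ⇒ CD·CB·CD·A·CD·CB·CD·A·CD·CB·CD·A·CD·CB·CD·A·CD·CB·C·CD·CB
    A ↦ C
    B ↦ A
    C ↦ CD
    D ↦ CB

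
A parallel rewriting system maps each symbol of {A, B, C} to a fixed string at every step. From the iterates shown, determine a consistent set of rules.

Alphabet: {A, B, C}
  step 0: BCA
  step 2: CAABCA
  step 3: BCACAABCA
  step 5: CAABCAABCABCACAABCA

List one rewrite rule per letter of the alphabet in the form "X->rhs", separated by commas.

A->CA, B->A, C->B

  step 2 ⇒ step 3: CAABCA ⇒ B·CA·CA·A·B·CA
    A ↦ CA
    B ↦ A
    C ↦ B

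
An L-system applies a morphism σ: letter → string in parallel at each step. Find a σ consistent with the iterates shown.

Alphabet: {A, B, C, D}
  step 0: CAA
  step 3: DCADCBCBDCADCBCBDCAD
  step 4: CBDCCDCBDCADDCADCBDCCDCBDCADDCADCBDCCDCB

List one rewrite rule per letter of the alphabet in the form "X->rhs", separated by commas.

A->CCD, B->CAD, C->D, D->CB

  step 3 ⇒ step 4: DCADCBCBDCADCBCBDCAD ⇒ CB·D·CCD·CB·D·CAD·D·CAD·CB·D·CCD·CB·D·CAD·D·CAD·CB·D·CCD·CB
    A ↦ CCD
    B ↦ CAD
    C ↦ D
    D ↦ CB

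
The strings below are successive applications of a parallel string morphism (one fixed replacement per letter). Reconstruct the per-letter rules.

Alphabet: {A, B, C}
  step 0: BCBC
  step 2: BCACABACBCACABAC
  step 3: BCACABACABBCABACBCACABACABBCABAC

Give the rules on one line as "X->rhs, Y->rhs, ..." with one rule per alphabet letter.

  step 2 ⇒ step 3: BCACABACBCACABAC ⇒ BC·AC·AB·AC·AB·BC·AB·AC·BC·AC·AB·AC·AB·BC·AB·AC
    A ↦ AB
    B ↦ BC
    C ↦ AC

A->AB, B->BC, C->AC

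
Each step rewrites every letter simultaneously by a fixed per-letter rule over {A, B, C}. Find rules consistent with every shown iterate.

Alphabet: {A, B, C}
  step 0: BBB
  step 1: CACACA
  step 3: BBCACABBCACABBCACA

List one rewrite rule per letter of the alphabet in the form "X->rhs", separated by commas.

  step 0 ⇒ step 1: BBB ⇒ CA·CA·CA
    B ↦ CA
    A ↦ BB  (constrained at step 1)
    C ↦ A  (constrained at step 1)

A->BB, B->CA, C->A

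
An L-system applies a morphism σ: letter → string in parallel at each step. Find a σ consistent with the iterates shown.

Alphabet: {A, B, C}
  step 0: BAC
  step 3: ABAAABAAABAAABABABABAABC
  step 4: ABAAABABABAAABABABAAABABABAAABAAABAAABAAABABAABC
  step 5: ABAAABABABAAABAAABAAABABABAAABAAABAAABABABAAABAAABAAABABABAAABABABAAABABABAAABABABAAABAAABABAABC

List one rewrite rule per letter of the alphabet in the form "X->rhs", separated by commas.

  step 4 ⇒ step 5: ABAAABABABAAABABABAAABABABAAABAAABAAABAAABABAABC ⇒ AB·AA·AB·AB·AB·AA·AB·AA·AB·AA·AB·AB·AB·AA·AB·AA·AB·AA·AB·AB·AB·AA·AB·AA·AB·AA·AB·AB·AB·AA·AB·AB·AB·AA·AB·AB·AB·AA·AB·AB·AB·AA·AB·AA·AB·AB·AA·BC
    A ↦ AB
    B ↦ AA
    C ↦ BC

A->AB, B->AA, C->BC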